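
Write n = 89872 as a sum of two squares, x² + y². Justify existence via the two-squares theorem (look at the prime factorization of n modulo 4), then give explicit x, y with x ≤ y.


Step 1: Factor n = 89872 = 2^4 · 41 · 137.
Step 2: Check the mod-4 condition on each prime factor: 2 = 2 (special); 41 ≡ 1 (mod 4), exponent 1; 137 ≡ 1 (mod 4), exponent 1.
All primes ≡ 3 (mod 4) appear to even exponent (or don't appear), so by the two-squares theorem n IS expressible as a sum of two squares.
Step 3: Build a representation. Group n = k² · m with k = 4 and m = 41 · 137 = 5617 (a product of primes ≡ 1 (mod 4)); a representation of m scales to one of n via (k·x)² + (k·y)² = k²(x² + y²). Each prime p ≡ 1 (mod 4) is itself a sum of two squares; find a² by testing p − a² for a perfect square:
  41: 41 − 1² = 40, 41 − 2² = 37, 41 − 3² = 32, 41 − 4² = 25 = 5² ⇒ 41 = 4² + 5².
  137: 137 − 1² = 136, 137 − 2² = 133, 137 − 3² = 128, 137 − 4² = 121 = 11² ⇒ 137 = 4² + 11².
  Combine using the Brahmagupta–Fibonacci identity (a² + b²)(c² + d²) = (ac − bd)² + (ad + bc)² = (ac + bd)² + (ad − bc)²:
  41 · 137 = 5617: from (4² + 5²)(4² + 11²), take (4·4 − 5·11, 4·11 + 5·4) = (16 − 55, 44 + 20) = (-39, 64); dropping signs (only squares matter) gives (39, 64); check 39² + 64² = 1521 + 4096 = 5617 ✓.
  Scale by k = 4: (4·39, 4·64) = (156, 256).
Step 4: Order so x ≤ y and verify: 156² + 256² = 24336 + 65536 = 89872 = n. ✓

n = 89872 = 156² + 256² (one valid representation with x ≤ y).


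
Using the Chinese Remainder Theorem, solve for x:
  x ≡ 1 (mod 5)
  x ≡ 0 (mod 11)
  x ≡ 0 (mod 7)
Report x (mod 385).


Moduli 5, 11, 7 are pairwise coprime; by CRT there is a unique solution modulo M = 5 · 11 · 7 = 385.
Solve pairwise, accumulating the modulus:
  Start with x ≡ 1 (mod 5).
  Combine with x ≡ 0 (mod 11): since gcd(5, 11) = 1, we get a unique residue mod 55.
    Write x = 1 + 5·t and substitute into x ≡ 0 (mod 11): 5·t ≡ 0 − 1 = -1 (mod 11).
    Reduce coefficients mod 11: 5·t ≡ 10 (mod 11).
    The inverse of 5 mod 11 is 9 (since 5·9 = 45 = 4·11 + 1), so t ≡ 9·10 = 90 ≡ 2 (mod 11).
    Then x = 1 + 5·2 = 11, valid modulo lcm(5, 11) = 55: x ≡ 11 (mod 55).
  Combine with x ≡ 0 (mod 7): since gcd(55, 7) = 1, we get a unique residue mod 385.
    Write x = 11 + 55·t and substitute into x ≡ 0 (mod 7): 55·t ≡ 0 − 11 = -11 (mod 7).
    Reduce coefficients mod 7: 6·t ≡ 3 (mod 7).
    The inverse of 6 mod 7 is 6 (since 6·6 = 36 = 5·7 + 1), so t ≡ 6·3 = 18 ≡ 4 (mod 7).
    Then x = 11 + 55·4 = 231, valid modulo lcm(55, 7) = 385: x ≡ 231 (mod 385).
Verify: 231 mod 5 = 1 ✓, 231 mod 11 = 0 ✓, 231 mod 7 = 0 ✓.

x ≡ 231 (mod 385).


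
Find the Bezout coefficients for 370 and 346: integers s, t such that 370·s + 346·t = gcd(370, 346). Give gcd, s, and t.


Euclidean algorithm on (370, 346) — divide until remainder is 0:
  370 = 1 · 346 + 24
  346 = 14 · 24 + 10
  24 = 2 · 10 + 4
  10 = 2 · 4 + 2
  4 = 2 · 2 + 0
gcd(370, 346) = 2.
Track Bezout coefficients alongside the remainders: start with r₀ = 370 = a·1 + b·0 (s = 1, t = 0) and r₁ = 346 = a·0 + b·1 (s = 0, t = 1); each new remainder r_{k+1} = r_{k-1} − q_k·r_k inherits s_{k+1} = s_{k-1} − q_k·s_k, t_{k+1} = t_{k-1} − q_k·t_k, so r_k = a·s_k + b·t_k at every step:
  q = 1: r = 24, s = 1 − 1·0 = 1, t = 0 − 1·1 = -1  (check: 370·1 + 346·(-1) = 24)
  q = 14: r = 10, s = 0 − 14·1 = -14, t = 1 − 14·(-1) = 15  (check: 370·(-14) + 346·15 = 10)
  q = 2: r = 4, s = 1 − 2·(-14) = 29, t = -1 − 2·15 = -31  (check: 370·29 + 346·(-31) = 4)
  q = 2: r = 2, s = -14 − 2·29 = -72, t = 15 − 2·(-31) = 77  (check: 370·(-72) + 346·77 = 2)
The row with r = 2 (the gcd) gives the Bezout coefficients s = -72, t = 77.
Result: 370 · (-72) + 346 · (77) = 2.

gcd(370, 346) = 2; s = -72, t = 77 (check: 370·(-72) + 346·77 = 2).


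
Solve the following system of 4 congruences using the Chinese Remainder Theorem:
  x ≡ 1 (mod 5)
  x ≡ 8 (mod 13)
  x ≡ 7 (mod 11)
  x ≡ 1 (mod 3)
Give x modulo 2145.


Product of moduli M = 5 · 13 · 11 · 3 = 2145.
Merge one congruence at a time:
  Start: x ≡ 1 (mod 5).
  Combine with x ≡ 8 (mod 13); new modulus lcm = 65.
    Write x = 1 + 5·t and substitute into x ≡ 8 (mod 13): 5·t ≡ 8 − 1 = 7 (mod 13).
    The inverse of 5 mod 13 is 8 (since 5·8 = 40 = 3·13 + 1), so t ≡ 8·7 = 56 ≡ 4 (mod 13).
    Then x = 1 + 5·4 = 21, valid modulo lcm(5, 13) = 65: x ≡ 21 (mod 65).
  Combine with x ≡ 7 (mod 11); new modulus lcm = 715.
    Write x = 21 + 65·t and substitute into x ≡ 7 (mod 11): 65·t ≡ 7 − 21 = -14 (mod 11).
    Reduce coefficients mod 11: 10·t ≡ 8 (mod 11).
    The inverse of 10 mod 11 is 10 (since 10·10 = 100 = 9·11 + 1), so t ≡ 10·8 = 80 ≡ 3 (mod 11).
    Then x = 21 + 65·3 = 216, valid modulo lcm(65, 11) = 715: x ≡ 216 (mod 715).
  Combine with x ≡ 1 (mod 3); new modulus lcm = 2145.
    Write x = 216 + 715·t and substitute into x ≡ 1 (mod 3): 715·t ≡ 1 − 216 = -215 (mod 3).
    Reduce coefficients mod 3: 1·t ≡ 1 (mod 3).
    So t ≡ 1 (mod 3).
    Then x = 216 + 715·1 = 931, valid modulo lcm(715, 3) = 2145: x ≡ 931 (mod 2145).
Verify against each original: 931 mod 5 = 1, 931 mod 13 = 8, 931 mod 11 = 7, 931 mod 3 = 1.

x ≡ 931 (mod 2145).


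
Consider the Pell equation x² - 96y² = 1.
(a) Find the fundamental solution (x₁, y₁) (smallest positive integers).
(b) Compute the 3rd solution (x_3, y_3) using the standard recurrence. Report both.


Step 1: Find the fundamental solution (x₁, y₁) of x² - 96y² = 1.
  Expand √96 as a continued fraction. a₀ = ⌊√96⌋ = 9; iterate m_{k+1} = d_k·a_k − m_k, d_{k+1} = (96 − m_{k+1}²)/d_k, a_{k+1} = ⌊(a₀ + m_{k+1})/d_{k+1}⌋ (starting m₀ = 0, d₀ = 1), with convergents p_k = a_k·p_{k-1} + p_{k-2}, q_k = a_k·q_{k-1} + q_{k-2} (p₋₁ = 1, q₋₁ = 0):
  k = 0: a₀ = 9; p₀/q₀ = 9/1; p₀² − 96·q₀² = 81 − 96 = -15.
  k = 1: m = 9, d = 15, a = ⌊(9 + 9)/15⌋ = 1; p/q = (1·9 + 1)/(1·1 + 0) = 10/1; p² − 96·q² = 100 − 96 = 4.
  k = 2: m = 6, d = 4, a = ⌊(9 + 6)/4⌋ = 3; p/q = (3·10 + 9)/(3·1 + 1) = 39/4; p² − 96·q² = 1521 − 1536 = -15.
  k = 3: m = 6, d = 15, a = ⌊(9 + 6)/15⌋ = 1; p/q = (1·39 + 10)/(1·4 + 1) = 49/5; p² − 96·q² = 2401 − 2400 = 1.
  The first convergent with p² − 96·q² = 1 gives the fundamental solution (x₁, y₁) = (49, 5).
Step 2: Apply the recurrence (x_{n+1}, y_{n+1}) = (x₁x_n + 96y₁y_n, x₁y_n + y₁x_n) repeatedly.
  From (x_1, y_1) = (49, 5): x_2 = 49·49 + 96·5·5 = 4801; y_2 = 49·5 + 5·49 = 490.
  From (x_2, y_2) = (4801, 490): x_3 = 49·4801 + 96·5·490 = 470449; y_3 = 49·490 + 5·4801 = 48015.
Step 3: Verify x_3² - 96·y_3² = 221322261601 - 221322261600 = 1 (should be 1). ✓

(x_1, y_1) = (49, 5); (x_3, y_3) = (470449, 48015).


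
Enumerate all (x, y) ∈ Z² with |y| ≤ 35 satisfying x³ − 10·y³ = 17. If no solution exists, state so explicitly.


The equation is x³ - 10y³ = 17. For fixed y, x³ = 10·y³ + 17, so a solution requires the RHS to be a perfect cube.
Strategy: iterate y from -35 to 35, compute RHS = 10·y³ + 17, and check whether it is a (positive or negative) perfect cube.
Check small values of y:
  y = 0: RHS = 17 is not a perfect cube.
  y = 1: RHS = 27 = (3)³ ⇒ x = 3 works.
  y = -1: RHS = 7 is not a perfect cube.
  y = 2: RHS = 97 is not a perfect cube.
  y = -2: RHS = -63 is not a perfect cube.
  y = 3: RHS = 287 is not a perfect cube.
  y = -3: RHS = -253 is not a perfect cube.
Continuing the search up to |y| = 35 finds no further solutions beyond those listed.
Collected solutions: (3, 1).

Solutions (with |y| ≤ 35): (3, 1).


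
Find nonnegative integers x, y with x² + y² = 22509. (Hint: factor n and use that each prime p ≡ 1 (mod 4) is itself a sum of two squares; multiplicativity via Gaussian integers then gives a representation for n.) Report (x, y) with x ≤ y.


Step 1: Factor n = 22509 = 3^2 · 41 · 61.
Step 2: Check the mod-4 condition on each prime factor: 3 ≡ 3 (mod 4), exponent 2 (must be even); 41 ≡ 1 (mod 4), exponent 1; 61 ≡ 1 (mod 4), exponent 1.
All primes ≡ 3 (mod 4) appear to even exponent (or don't appear), so by the two-squares theorem n IS expressible as a sum of two squares.
Step 3: Build a representation. Group n = k² · m with k = 3 and m = 41 · 61 = 2501 (a product of primes ≡ 1 (mod 4)); a representation of m scales to one of n via (k·x)² + (k·y)² = k²(x² + y²). Each prime p ≡ 1 (mod 4) is itself a sum of two squares; find a² by testing p − a² for a perfect square:
  41: 41 − 1² = 40, 41 − 2² = 37, 41 − 3² = 32, 41 − 4² = 25 = 5² ⇒ 41 = 4² + 5².
  61: 61 − 1² = 60, 61 − 2² = 57, 61 − 3² = 52, 61 − 4² = 45, 61 − 5² = 36 = 6² ⇒ 61 = 5² + 6².
  Combine using the Brahmagupta–Fibonacci identity (a² + b²)(c² + d²) = (ac − bd)² + (ad + bc)² = (ac + bd)² + (ad − bc)²:
  41 · 61 = 2501: from (4² + 5²)(5² + 6²), take (4·5 − 5·6, 4·6 + 5·5) = (20 − 30, 24 + 25) = (-10, 49); dropping signs (only squares matter) gives (10, 49); check 10² + 49² = 100 + 2401 = 2501 ✓.
  Scale by k = 3: (3·10, 3·49) = (30, 147).
Step 4: Order so x ≤ y and verify: 30² + 147² = 900 + 21609 = 22509 = n. ✓

n = 22509 = 30² + 147² (one valid representation with x ≤ y).


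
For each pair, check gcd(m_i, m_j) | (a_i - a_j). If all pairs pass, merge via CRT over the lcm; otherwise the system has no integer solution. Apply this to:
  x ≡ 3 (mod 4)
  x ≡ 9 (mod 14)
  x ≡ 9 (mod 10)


Moduli 4, 14, 10 are not pairwise coprime, so CRT works modulo lcm(m_i) when all pairwise compatibility conditions hold.
Pairwise compatibility: gcd(m_i, m_j) must divide a_i - a_j for every pair.
Merge one congruence at a time:
  Start: x ≡ 3 (mod 4).
  Combine with x ≡ 9 (mod 14): gcd(4, 14) = 2; 9 - 3 = 6, which IS divisible by 2, so compatible.
    Write x = 3 + 4·t and substitute into x ≡ 9 (mod 14): 4·t ≡ 9 − 3 = 6 (mod 14).
    Divide the congruence (and modulus) by g = 2: 2·t ≡ 3 (mod 7).
    The inverse of 2 mod 7 is 4 (since 2·4 = 8 = 1·7 + 1), so t ≡ 4·3 = 12 ≡ 5 (mod 7).
    Then x = 3 + 4·5 = 23, valid modulo lcm(4, 14) = 28: x ≡ 23 (mod 28).
  Combine with x ≡ 9 (mod 10): gcd(28, 10) = 2; 9 - 23 = -14, which IS divisible by 2, so compatible.
    Write x = 23 + 28·t and substitute into x ≡ 9 (mod 10): 28·t ≡ 9 − 23 = -14 (mod 10).
    Divide the congruence (and modulus) by g = 2: 14·t ≡ -7 (mod 5).
    Reduce coefficients mod 5: 4·t ≡ 3 (mod 5).
    The inverse of 4 mod 5 is 4 (since 4·4 = 16 = 3·5 + 1), so t ≡ 4·3 = 12 ≡ 2 (mod 5).
    Then x = 23 + 28·2 = 79, valid modulo lcm(28, 10) = 140: x ≡ 79 (mod 140).
Verify: 79 mod 4 = 3, 79 mod 14 = 9, 79 mod 10 = 9.

x ≡ 79 (mod 140).


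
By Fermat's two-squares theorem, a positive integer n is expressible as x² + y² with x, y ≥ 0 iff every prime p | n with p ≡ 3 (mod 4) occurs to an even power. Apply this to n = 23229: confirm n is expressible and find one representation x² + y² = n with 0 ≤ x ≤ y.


Step 1: Factor n = 23229 = 3^2 · 29 · 89.
Step 2: Check the mod-4 condition on each prime factor: 3 ≡ 3 (mod 4), exponent 2 (must be even); 29 ≡ 1 (mod 4), exponent 1; 89 ≡ 1 (mod 4), exponent 1.
All primes ≡ 3 (mod 4) appear to even exponent (or don't appear), so by the two-squares theorem n IS expressible as a sum of two squares.
Step 3: Build a representation. Group n = k² · m with k = 3 and m = 29 · 89 = 2581 (a product of primes ≡ 1 (mod 4)); a representation of m scales to one of n via (k·x)² + (k·y)² = k²(x² + y²). Each prime p ≡ 1 (mod 4) is itself a sum of two squares; find a² by testing p − a² for a perfect square:
  29: 29 − 1² = 28, 29 − 2² = 25 = 5² ⇒ 29 = 2² + 5².
  89: 89 − 1² = 88, 89 − 2² = 85, 89 − 3² = 80, 89 − 4² = 73, 89 − 5² = 64 = 8² ⇒ 89 = 5² + 8².
  Combine using the Brahmagupta–Fibonacci identity (a² + b²)(c² + d²) = (ac − bd)² + (ad + bc)² = (ac + bd)² + (ad − bc)²:
  29 · 89 = 2581: from (2² + 5²)(5² + 8²), take (2·5 − 5·8, 2·8 + 5·5) = (10 − 40, 16 + 25) = (-30, 41); dropping signs (only squares matter) gives (30, 41); check 30² + 41² = 900 + 1681 = 2581 ✓.
  Scale by k = 3: (3·30, 3·41) = (90, 123).
Step 4: Order so x ≤ y and verify: 90² + 123² = 8100 + 15129 = 23229 = n. ✓

n = 23229 = 90² + 123² (one valid representation with x ≤ y).


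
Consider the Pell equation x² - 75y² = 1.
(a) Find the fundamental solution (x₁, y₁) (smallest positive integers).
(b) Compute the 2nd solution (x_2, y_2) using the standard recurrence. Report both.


Step 1: Find the fundamental solution (x₁, y₁) of x² - 75y² = 1.
  Expand √75 as a continued fraction. a₀ = ⌊√75⌋ = 8; iterate m_{k+1} = d_k·a_k − m_k, d_{k+1} = (75 − m_{k+1}²)/d_k, a_{k+1} = ⌊(a₀ + m_{k+1})/d_{k+1}⌋ (starting m₀ = 0, d₀ = 1), with convergents p_k = a_k·p_{k-1} + p_{k-2}, q_k = a_k·q_{k-1} + q_{k-2} (p₋₁ = 1, q₋₁ = 0):
  k = 0: a₀ = 8; p₀/q₀ = 8/1; p₀² − 75·q₀² = 64 − 75 = -11.
  k = 1: m = 8, d = 11, a = ⌊(8 + 8)/11⌋ = 1; p/q = (1·8 + 1)/(1·1 + 0) = 9/1; p² − 75·q² = 81 − 75 = 6.
  k = 2: m = 3, d = 6, a = ⌊(8 + 3)/6⌋ = 1; p/q = (1·9 + 8)/(1·1 + 1) = 17/2; p² − 75·q² = 289 − 300 = -11.
  k = 3: m = 3, d = 11, a = ⌊(8 + 3)/11⌋ = 1; p/q = (1·17 + 9)/(1·2 + 1) = 26/3; p² − 75·q² = 676 − 675 = 1.
  The first convergent with p² − 75·q² = 1 gives the fundamental solution (x₁, y₁) = (26, 3).
Step 2: Apply the recurrence (x_{n+1}, y_{n+1}) = (x₁x_n + 75y₁y_n, x₁y_n + y₁x_n) repeatedly.
  From (x_1, y_1) = (26, 3): x_2 = 26·26 + 75·3·3 = 1351; y_2 = 26·3 + 3·26 = 156.
Step 3: Verify x_2² - 75·y_2² = 1825201 - 1825200 = 1 (should be 1). ✓

(x_1, y_1) = (26, 3); (x_2, y_2) = (1351, 156).


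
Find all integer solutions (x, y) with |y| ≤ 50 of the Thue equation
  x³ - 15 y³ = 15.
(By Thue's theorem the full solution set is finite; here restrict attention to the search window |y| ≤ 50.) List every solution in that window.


The equation is x³ - 15y³ = 15. For fixed y, x³ = 15·y³ + 15, so a solution requires the RHS to be a perfect cube.
Strategy: iterate y from -50 to 50, compute RHS = 15·y³ + 15, and check whether it is a (positive or negative) perfect cube.
Check small values of y:
  y = 0: RHS = 15 is not a perfect cube.
  y = 1: RHS = 30 is not a perfect cube.
  y = -1: RHS = 0 = (0)³ ⇒ x = 0 works.
  y = 2: RHS = 135 is not a perfect cube.
  y = -2: RHS = -105 is not a perfect cube.
  y = 3: RHS = 420 is not a perfect cube.
  y = -3: RHS = -390 is not a perfect cube.
Continuing the search up to |y| = 50 finds no further solutions beyond those listed.
Collected solutions: (0, -1).

Solutions (with |y| ≤ 50): (0, -1).


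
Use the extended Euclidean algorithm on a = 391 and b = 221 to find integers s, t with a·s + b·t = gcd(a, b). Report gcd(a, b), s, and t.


Euclidean algorithm on (391, 221) — divide until remainder is 0:
  391 = 1 · 221 + 170
  221 = 1 · 170 + 51
  170 = 3 · 51 + 17
  51 = 3 · 17 + 0
gcd(391, 221) = 17.
Track Bezout coefficients alongside the remainders: start with r₀ = 391 = a·1 + b·0 (s = 1, t = 0) and r₁ = 221 = a·0 + b·1 (s = 0, t = 1); each new remainder r_{k+1} = r_{k-1} − q_k·r_k inherits s_{k+1} = s_{k-1} − q_k·s_k, t_{k+1} = t_{k-1} − q_k·t_k, so r_k = a·s_k + b·t_k at every step:
  q = 1: r = 170, s = 1 − 1·0 = 1, t = 0 − 1·1 = -1  (check: 391·1 + 221·(-1) = 170)
  q = 1: r = 51, s = 0 − 1·1 = -1, t = 1 − 1·(-1) = 2  (check: 391·(-1) + 221·2 = 51)
  q = 3: r = 17, s = 1 − 3·(-1) = 4, t = -1 − 3·2 = -7  (check: 391·4 + 221·(-7) = 17)
The row with r = 17 (the gcd) gives the Bezout coefficients s = 4, t = -7.
Result: 391 · (4) + 221 · (-7) = 17.

gcd(391, 221) = 17; s = 4, t = -7 (check: 391·4 + 221·(-7) = 17).


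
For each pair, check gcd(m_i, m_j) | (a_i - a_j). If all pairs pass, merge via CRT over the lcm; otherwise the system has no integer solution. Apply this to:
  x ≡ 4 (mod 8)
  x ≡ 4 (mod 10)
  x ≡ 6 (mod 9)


Moduli 8, 10, 9 are not pairwise coprime, so CRT works modulo lcm(m_i) when all pairwise compatibility conditions hold.
Pairwise compatibility: gcd(m_i, m_j) must divide a_i - a_j for every pair.
Merge one congruence at a time:
  Start: x ≡ 4 (mod 8).
  Combine with x ≡ 4 (mod 10): gcd(8, 10) = 2; 4 - 4 = 0, which IS divisible by 2, so compatible.
    Write x = 4 + 8·t and substitute into x ≡ 4 (mod 10): 8·t ≡ 4 − 4 = 0 (mod 10).
    Divide the congruence (and modulus) by g = 2: 4·t ≡ 0 (mod 5).
    The inverse of 4 mod 5 is 4 (since 4·4 = 16 = 3·5 + 1), so t ≡ 4·0 = 0 ≡ 0 (mod 5).
    Then x = 4 + 8·0 = 4, valid modulo lcm(8, 10) = 40: x ≡ 4 (mod 40).
  Combine with x ≡ 6 (mod 9): gcd(40, 9) = 1; 6 - 4 = 2, which IS divisible by 1, so compatible.
    Write x = 4 + 40·t and substitute into x ≡ 6 (mod 9): 40·t ≡ 6 − 4 = 2 (mod 9).
    Reduce coefficients mod 9: 4·t ≡ 2 (mod 9).
    The inverse of 4 mod 9 is 7 (since 4·7 = 28 = 3·9 + 1), so t ≡ 7·2 = 14 ≡ 5 (mod 9).
    Then x = 4 + 40·5 = 204, valid modulo lcm(40, 9) = 360: x ≡ 204 (mod 360).
Verify: 204 mod 8 = 4, 204 mod 10 = 4, 204 mod 9 = 6.

x ≡ 204 (mod 360).


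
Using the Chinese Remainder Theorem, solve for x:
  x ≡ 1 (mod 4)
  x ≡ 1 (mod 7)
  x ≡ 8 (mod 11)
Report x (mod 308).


Moduli 4, 7, 11 are pairwise coprime; by CRT there is a unique solution modulo M = 4 · 7 · 11 = 308.
Solve pairwise, accumulating the modulus:
  Start with x ≡ 1 (mod 4).
  Combine with x ≡ 1 (mod 7): since gcd(4, 7) = 1, we get a unique residue mod 28.
    Write x = 1 + 4·t and substitute into x ≡ 1 (mod 7): 4·t ≡ 1 − 1 = 0 (mod 7).
    The inverse of 4 mod 7 is 2 (since 4·2 = 8 = 1·7 + 1), so t ≡ 2·0 = 0 ≡ 0 (mod 7).
    Then x = 1 + 4·0 = 1, valid modulo lcm(4, 7) = 28: x ≡ 1 (mod 28).
  Combine with x ≡ 8 (mod 11): since gcd(28, 11) = 1, we get a unique residue mod 308.
    Write x = 1 + 28·t and substitute into x ≡ 8 (mod 11): 28·t ≡ 8 − 1 = 7 (mod 11).
    Reduce coefficients mod 11: 6·t ≡ 7 (mod 11).
    The inverse of 6 mod 11 is 2 (since 6·2 = 12 = 1·11 + 1), so t ≡ 2·7 = 14 ≡ 3 (mod 11).
    Then x = 1 + 28·3 = 85, valid modulo lcm(28, 11) = 308: x ≡ 85 (mod 308).
Verify: 85 mod 4 = 1 ✓, 85 mod 7 = 1 ✓, 85 mod 11 = 8 ✓.

x ≡ 85 (mod 308).


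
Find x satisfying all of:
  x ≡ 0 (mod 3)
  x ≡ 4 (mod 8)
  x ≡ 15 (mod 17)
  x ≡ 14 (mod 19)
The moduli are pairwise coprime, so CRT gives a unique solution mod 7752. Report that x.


Product of moduli M = 3 · 8 · 17 · 19 = 7752.
Merge one congruence at a time:
  Start: x ≡ 0 (mod 3).
  Combine with x ≡ 4 (mod 8); new modulus lcm = 24.
    Write x = 0 + 3·t and substitute into x ≡ 4 (mod 8): 3·t ≡ 4 − 0 = 4 (mod 8).
    The inverse of 3 mod 8 is 3 (since 3·3 = 9 = 1·8 + 1), so t ≡ 3·4 = 12 ≡ 4 (mod 8).
    Then x = 0 + 3·4 = 12, valid modulo lcm(3, 8) = 24: x ≡ 12 (mod 24).
  Combine with x ≡ 15 (mod 17); new modulus lcm = 408.
    Write x = 12 + 24·t and substitute into x ≡ 15 (mod 17): 24·t ≡ 15 − 12 = 3 (mod 17).
    Reduce coefficients mod 17: 7·t ≡ 3 (mod 17).
    The inverse of 7 mod 17 is 5 (since 7·5 = 35 = 2·17 + 1), so t ≡ 5·3 = 15 ≡ 15 (mod 17).
    Then x = 12 + 24·15 = 372, valid modulo lcm(24, 17) = 408: x ≡ 372 (mod 408).
  Combine with x ≡ 14 (mod 19); new modulus lcm = 7752.
    Write x = 372 + 408·t and substitute into x ≡ 14 (mod 19): 408·t ≡ 14 − 372 = -358 (mod 19).
    Reduce coefficients mod 19: 9·t ≡ 3 (mod 19).
    The inverse of 9 mod 19 is 17 (since 9·17 = 153 = 8·19 + 1), so t ≡ 17·3 = 51 ≡ 13 (mod 19).
    Then x = 372 + 408·13 = 5676, valid modulo lcm(408, 19) = 7752: x ≡ 5676 (mod 7752).
Verify against each original: 5676 mod 3 = 0, 5676 mod 8 = 4, 5676 mod 17 = 15, 5676 mod 19 = 14.

x ≡ 5676 (mod 7752).


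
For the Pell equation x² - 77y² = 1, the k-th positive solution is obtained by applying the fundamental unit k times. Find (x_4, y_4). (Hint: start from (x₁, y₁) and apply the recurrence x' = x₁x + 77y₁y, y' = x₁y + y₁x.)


Step 1: Find the fundamental solution (x₁, y₁) of x² - 77y² = 1.
  Expand √77 as a continued fraction. a₀ = ⌊√77⌋ = 8; iterate m_{k+1} = d_k·a_k − m_k, d_{k+1} = (77 − m_{k+1}²)/d_k, a_{k+1} = ⌊(a₀ + m_{k+1})/d_{k+1}⌋ (starting m₀ = 0, d₀ = 1), with convergents p_k = a_k·p_{k-1} + p_{k-2}, q_k = a_k·q_{k-1} + q_{k-2} (p₋₁ = 1, q₋₁ = 0):
  k = 0: a₀ = 8; p₀/q₀ = 8/1; p₀² − 77·q₀² = 64 − 77 = -13.
  k = 1: m = 8, d = 13, a = ⌊(8 + 8)/13⌋ = 1; p/q = (1·8 + 1)/(1·1 + 0) = 9/1; p² − 77·q² = 81 − 77 = 4.
  k = 2: m = 5, d = 4, a = ⌊(8 + 5)/4⌋ = 3; p/q = (3·9 + 8)/(3·1 + 1) = 35/4; p² − 77·q² = 1225 − 1232 = -7.
  k = 3: m = 7, d = 7, a = ⌊(8 + 7)/7⌋ = 2; p/q = (2·35 + 9)/(2·4 + 1) = 79/9; p² − 77·q² = 6241 − 6237 = 4.
  k = 4: m = 7, d = 4, a = ⌊(8 + 7)/4⌋ = 3; p/q = (3·79 + 35)/(3·9 + 4) = 272/31; p² − 77·q² = 73984 − 73997 = -13.
  k = 5: m = 5, d = 13, a = ⌊(8 + 5)/13⌋ = 1; p/q = (1·272 + 79)/(1·31 + 9) = 351/40; p² − 77·q² = 123201 − 123200 = 1.
  The first convergent with p² − 77·q² = 1 gives the fundamental solution (x₁, y₁) = (351, 40).
Step 2: Apply the recurrence (x_{n+1}, y_{n+1}) = (x₁x_n + 77y₁y_n, x₁y_n + y₁x_n) repeatedly.
  From (x_1, y_1) = (351, 40): x_2 = 351·351 + 77·40·40 = 246401; y_2 = 351·40 + 40·351 = 28080.
  From (x_2, y_2) = (246401, 28080): x_3 = 351·246401 + 77·40·28080 = 172973151; y_3 = 351·28080 + 40·246401 = 19712120.
  From (x_3, y_3) = (172973151, 19712120): x_4 = 351·172973151 + 77·40·19712120 = 121426905601; y_4 = 351·19712120 + 40·172973151 = 13837880160.
Step 3: Verify x_4² - 77·y_4² = 14744493403834165171201 - 14744493403834165171200 = 1 (should be 1). ✓

(x_1, y_1) = (351, 40); (x_4, y_4) = (121426905601, 13837880160).


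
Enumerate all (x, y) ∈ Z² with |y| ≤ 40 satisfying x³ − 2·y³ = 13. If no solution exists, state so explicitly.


The equation is x³ - 2y³ = 13. For fixed y, x³ = 2·y³ + 13, so a solution requires the RHS to be a perfect cube.
Strategy: iterate y from -40 to 40, compute RHS = 2·y³ + 13, and check whether it is a (positive or negative) perfect cube.
Check small values of y:
  y = 0: RHS = 13 is not a perfect cube.
  y = 1: RHS = 15 is not a perfect cube.
  y = -1: RHS = 11 is not a perfect cube.
  y = 2: RHS = 29 is not a perfect cube.
  y = -2: RHS = -3 is not a perfect cube.
  y = 3: RHS = 67 is not a perfect cube.
  y = -3: RHS = -41 is not a perfect cube.
Continuing the search up to |y| = 40 finds no solutions either.
No (x, y) in the scanned range satisfies the equation.

No integer solutions with |y| ≤ 40.


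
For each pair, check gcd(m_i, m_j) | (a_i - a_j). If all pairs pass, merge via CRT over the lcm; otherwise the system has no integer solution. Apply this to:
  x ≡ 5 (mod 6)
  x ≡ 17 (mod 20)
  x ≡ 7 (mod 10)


Moduli 6, 20, 10 are not pairwise coprime, so CRT works modulo lcm(m_i) when all pairwise compatibility conditions hold.
Pairwise compatibility: gcd(m_i, m_j) must divide a_i - a_j for every pair.
Merge one congruence at a time:
  Start: x ≡ 5 (mod 6).
  Combine with x ≡ 17 (mod 20): gcd(6, 20) = 2; 17 - 5 = 12, which IS divisible by 2, so compatible.
    Write x = 5 + 6·t and substitute into x ≡ 17 (mod 20): 6·t ≡ 17 − 5 = 12 (mod 20).
    Divide the congruence (and modulus) by g = 2: 3·t ≡ 6 (mod 10).
    The inverse of 3 mod 10 is 7 (since 3·7 = 21 = 2·10 + 1), so t ≡ 7·6 = 42 ≡ 2 (mod 10).
    Then x = 5 + 6·2 = 17, valid modulo lcm(6, 20) = 60: x ≡ 17 (mod 60).
  Combine with x ≡ 7 (mod 10): gcd(60, 10) = 10; 7 - 17 = -10, which IS divisible by 10, so compatible.
    Write x = 17 + 60·t and substitute into x ≡ 7 (mod 10): 60·t ≡ 7 − 17 = -10 (mod 10).
    Divide the congruence (and modulus) by g = 10: 6·t ≡ -1 (mod 1).
    Modulo 1 every t works; take t = 0.
    Then x = 17 + 60·0 = 17, valid modulo lcm(60, 10) = 60: x ≡ 17 (mod 60).
Verify: 17 mod 6 = 5, 17 mod 20 = 17, 17 mod 10 = 7.

x ≡ 17 (mod 60).


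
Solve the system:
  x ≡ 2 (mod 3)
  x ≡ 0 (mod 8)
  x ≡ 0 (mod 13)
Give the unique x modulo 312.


Moduli 3, 8, 13 are pairwise coprime; by CRT there is a unique solution modulo M = 3 · 8 · 13 = 312.
Solve pairwise, accumulating the modulus:
  Start with x ≡ 2 (mod 3).
  Combine with x ≡ 0 (mod 8): since gcd(3, 8) = 1, we get a unique residue mod 24.
    Write x = 2 + 3·t and substitute into x ≡ 0 (mod 8): 3·t ≡ 0 − 2 = -2 (mod 8).
    Reduce coefficients mod 8: 3·t ≡ 6 (mod 8).
    The inverse of 3 mod 8 is 3 (since 3·3 = 9 = 1·8 + 1), so t ≡ 3·6 = 18 ≡ 2 (mod 8).
    Then x = 2 + 3·2 = 8, valid modulo lcm(3, 8) = 24: x ≡ 8 (mod 24).
  Combine with x ≡ 0 (mod 13): since gcd(24, 13) = 1, we get a unique residue mod 312.
    Write x = 8 + 24·t and substitute into x ≡ 0 (mod 13): 24·t ≡ 0 − 8 = -8 (mod 13).
    Reduce coefficients mod 13: 11·t ≡ 5 (mod 13).
    The inverse of 11 mod 13 is 6 (since 11·6 = 66 = 5·13 + 1), so t ≡ 6·5 = 30 ≡ 4 (mod 13).
    Then x = 8 + 24·4 = 104, valid modulo lcm(24, 13) = 312: x ≡ 104 (mod 312).
Verify: 104 mod 3 = 2 ✓, 104 mod 8 = 0 ✓, 104 mod 13 = 0 ✓.

x ≡ 104 (mod 312).


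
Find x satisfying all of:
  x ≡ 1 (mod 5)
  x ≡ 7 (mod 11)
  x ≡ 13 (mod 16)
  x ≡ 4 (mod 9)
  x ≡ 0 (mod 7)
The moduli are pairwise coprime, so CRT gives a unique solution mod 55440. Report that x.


Product of moduli M = 5 · 11 · 16 · 9 · 7 = 55440.
Merge one congruence at a time:
  Start: x ≡ 1 (mod 5).
  Combine with x ≡ 7 (mod 11); new modulus lcm = 55.
    Write x = 1 + 5·t and substitute into x ≡ 7 (mod 11): 5·t ≡ 7 − 1 = 6 (mod 11).
    The inverse of 5 mod 11 is 9 (since 5·9 = 45 = 4·11 + 1), so t ≡ 9·6 = 54 ≡ 10 (mod 11).
    Then x = 1 + 5·10 = 51, valid modulo lcm(5, 11) = 55: x ≡ 51 (mod 55).
  Combine with x ≡ 13 (mod 16); new modulus lcm = 880.
    Write x = 51 + 55·t and substitute into x ≡ 13 (mod 16): 55·t ≡ 13 − 51 = -38 (mod 16).
    Reduce coefficients mod 16: 7·t ≡ 10 (mod 16).
    The inverse of 7 mod 16 is 7 (since 7·7 = 49 = 3·16 + 1), so t ≡ 7·10 = 70 ≡ 6 (mod 16).
    Then x = 51 + 55·6 = 381, valid modulo lcm(55, 16) = 880: x ≡ 381 (mod 880).
  Combine with x ≡ 4 (mod 9); new modulus lcm = 7920.
    Write x = 381 + 880·t and substitute into x ≡ 4 (mod 9): 880·t ≡ 4 − 381 = -377 (mod 9).
    Reduce coefficients mod 9: 7·t ≡ 1 (mod 9).
    The inverse of 7 mod 9 is 4 (since 7·4 = 28 = 3·9 + 1), so t ≡ 4·1 = 4 ≡ 4 (mod 9).
    Then x = 381 + 880·4 = 3901, valid modulo lcm(880, 9) = 7920: x ≡ 3901 (mod 7920).
  Combine with x ≡ 0 (mod 7); new modulus lcm = 55440.
    Write x = 3901 + 7920·t and substitute into x ≡ 0 (mod 7): 7920·t ≡ 0 − 3901 = -3901 (mod 7).
    Reduce coefficients mod 7: 3·t ≡ 5 (mod 7).
    The inverse of 3 mod 7 is 5 (since 3·5 = 15 = 2·7 + 1), so t ≡ 5·5 = 25 ≡ 4 (mod 7).
    Then x = 3901 + 7920·4 = 35581, valid modulo lcm(7920, 7) = 55440: x ≡ 35581 (mod 55440).
Verify against each original: 35581 mod 5 = 1, 35581 mod 11 = 7, 35581 mod 16 = 13, 35581 mod 9 = 4, 35581 mod 7 = 0.

x ≡ 35581 (mod 55440).


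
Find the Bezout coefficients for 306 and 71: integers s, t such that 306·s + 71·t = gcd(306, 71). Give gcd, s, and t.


Euclidean algorithm on (306, 71) — divide until remainder is 0:
  306 = 4 · 71 + 22
  71 = 3 · 22 + 5
  22 = 4 · 5 + 2
  5 = 2 · 2 + 1
  2 = 2 · 1 + 0
gcd(306, 71) = 1.
Track Bezout coefficients alongside the remainders: start with r₀ = 306 = a·1 + b·0 (s = 1, t = 0) and r₁ = 71 = a·0 + b·1 (s = 0, t = 1); each new remainder r_{k+1} = r_{k-1} − q_k·r_k inherits s_{k+1} = s_{k-1} − q_k·s_k, t_{k+1} = t_{k-1} − q_k·t_k, so r_k = a·s_k + b·t_k at every step:
  q = 4: r = 22, s = 1 − 4·0 = 1, t = 0 − 4·1 = -4  (check: 306·1 + 71·(-4) = 22)
  q = 3: r = 5, s = 0 − 3·1 = -3, t = 1 − 3·(-4) = 13  (check: 306·(-3) + 71·13 = 5)
  q = 4: r = 2, s = 1 − 4·(-3) = 13, t = -4 − 4·13 = -56  (check: 306·13 + 71·(-56) = 2)
  q = 2: r = 1, s = -3 − 2·13 = -29, t = 13 − 2·(-56) = 125  (check: 306·(-29) + 71·125 = 1)
The row with r = 1 (the gcd) gives the Bezout coefficients s = -29, t = 125.
Result: 306 · (-29) + 71 · (125) = 1.

gcd(306, 71) = 1; s = -29, t = 125 (check: 306·(-29) + 71·125 = 1).


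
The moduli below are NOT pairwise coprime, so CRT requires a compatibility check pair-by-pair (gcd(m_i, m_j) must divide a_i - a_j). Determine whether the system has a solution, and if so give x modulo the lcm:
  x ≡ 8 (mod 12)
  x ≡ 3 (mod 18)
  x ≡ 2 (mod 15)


Moduli 12, 18, 15 are not pairwise coprime, so CRT works modulo lcm(m_i) when all pairwise compatibility conditions hold.
Pairwise compatibility: gcd(m_i, m_j) must divide a_i - a_j for every pair.
Merge one congruence at a time:
  Start: x ≡ 8 (mod 12).
  Combine with x ≡ 3 (mod 18): gcd(12, 18) = 6, and 3 - 8 = -5 is NOT divisible by 6.
    ⇒ system is inconsistent (no integer solution).

No solution (the system is inconsistent).


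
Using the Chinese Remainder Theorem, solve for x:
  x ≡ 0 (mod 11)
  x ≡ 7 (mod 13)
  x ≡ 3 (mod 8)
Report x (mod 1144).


Moduli 11, 13, 8 are pairwise coprime; by CRT there is a unique solution modulo M = 11 · 13 · 8 = 1144.
Solve pairwise, accumulating the modulus:
  Start with x ≡ 0 (mod 11).
  Combine with x ≡ 7 (mod 13): since gcd(11, 13) = 1, we get a unique residue mod 143.
    Write x = 0 + 11·t and substitute into x ≡ 7 (mod 13): 11·t ≡ 7 − 0 = 7 (mod 13).
    The inverse of 11 mod 13 is 6 (since 11·6 = 66 = 5·13 + 1), so t ≡ 6·7 = 42 ≡ 3 (mod 13).
    Then x = 0 + 11·3 = 33, valid modulo lcm(11, 13) = 143: x ≡ 33 (mod 143).
  Combine with x ≡ 3 (mod 8): since gcd(143, 8) = 1, we get a unique residue mod 1144.
    Write x = 33 + 143·t and substitute into x ≡ 3 (mod 8): 143·t ≡ 3 − 33 = -30 (mod 8).
    Reduce coefficients mod 8: 7·t ≡ 2 (mod 8).
    The inverse of 7 mod 8 is 7 (since 7·7 = 49 = 6·8 + 1), so t ≡ 7·2 = 14 ≡ 6 (mod 8).
    Then x = 33 + 143·6 = 891, valid modulo lcm(143, 8) = 1144: x ≡ 891 (mod 1144).
Verify: 891 mod 11 = 0 ✓, 891 mod 13 = 7 ✓, 891 mod 8 = 3 ✓.

x ≡ 891 (mod 1144).


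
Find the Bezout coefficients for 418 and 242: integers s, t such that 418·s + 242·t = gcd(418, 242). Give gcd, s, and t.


Euclidean algorithm on (418, 242) — divide until remainder is 0:
  418 = 1 · 242 + 176
  242 = 1 · 176 + 66
  176 = 2 · 66 + 44
  66 = 1 · 44 + 22
  44 = 2 · 22 + 0
gcd(418, 242) = 22.
Track Bezout coefficients alongside the remainders: start with r₀ = 418 = a·1 + b·0 (s = 1, t = 0) and r₁ = 242 = a·0 + b·1 (s = 0, t = 1); each new remainder r_{k+1} = r_{k-1} − q_k·r_k inherits s_{k+1} = s_{k-1} − q_k·s_k, t_{k+1} = t_{k-1} − q_k·t_k, so r_k = a·s_k + b·t_k at every step:
  q = 1: r = 176, s = 1 − 1·0 = 1, t = 0 − 1·1 = -1  (check: 418·1 + 242·(-1) = 176)
  q = 1: r = 66, s = 0 − 1·1 = -1, t = 1 − 1·(-1) = 2  (check: 418·(-1) + 242·2 = 66)
  q = 2: r = 44, s = 1 − 2·(-1) = 3, t = -1 − 2·2 = -5  (check: 418·3 + 242·(-5) = 44)
  q = 1: r = 22, s = -1 − 1·3 = -4, t = 2 − 1·(-5) = 7  (check: 418·(-4) + 242·7 = 22)
The row with r = 22 (the gcd) gives the Bezout coefficients s = -4, t = 7.
Result: 418 · (-4) + 242 · (7) = 22.

gcd(418, 242) = 22; s = -4, t = 7 (check: 418·(-4) + 242·7 = 22).


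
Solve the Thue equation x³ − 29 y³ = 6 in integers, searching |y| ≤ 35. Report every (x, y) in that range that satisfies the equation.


The equation is x³ - 29y³ = 6. For fixed y, x³ = 29·y³ + 6, so a solution requires the RHS to be a perfect cube.
Strategy: iterate y from -35 to 35, compute RHS = 29·y³ + 6, and check whether it is a (positive or negative) perfect cube.
Check small values of y:
  y = 0: RHS = 6 is not a perfect cube.
  y = 1: RHS = 35 is not a perfect cube.
  y = -1: RHS = -23 is not a perfect cube.
  y = 2: RHS = 238 is not a perfect cube.
  y = -2: RHS = -226 is not a perfect cube.
  y = 3: RHS = 789 is not a perfect cube.
  y = -3: RHS = -777 is not a perfect cube.
Continuing the search up to |y| = 35 finds no solutions either.
No (x, y) in the scanned range satisfies the equation.

No integer solutions with |y| ≤ 35.


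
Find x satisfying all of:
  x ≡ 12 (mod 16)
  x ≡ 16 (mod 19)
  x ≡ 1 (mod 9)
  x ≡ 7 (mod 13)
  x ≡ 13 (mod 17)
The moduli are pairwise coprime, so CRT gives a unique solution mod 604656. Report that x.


Product of moduli M = 16 · 19 · 9 · 13 · 17 = 604656.
Merge one congruence at a time:
  Start: x ≡ 12 (mod 16).
  Combine with x ≡ 16 (mod 19); new modulus lcm = 304.
    Write x = 12 + 16·t and substitute into x ≡ 16 (mod 19): 16·t ≡ 16 − 12 = 4 (mod 19).
    The inverse of 16 mod 19 is 6 (since 16·6 = 96 = 5·19 + 1), so t ≡ 6·4 = 24 ≡ 5 (mod 19).
    Then x = 12 + 16·5 = 92, valid modulo lcm(16, 19) = 304: x ≡ 92 (mod 304).
  Combine with x ≡ 1 (mod 9); new modulus lcm = 2736.
    Write x = 92 + 304·t and substitute into x ≡ 1 (mod 9): 304·t ≡ 1 − 92 = -91 (mod 9).
    Reduce coefficients mod 9: 7·t ≡ 8 (mod 9).
    The inverse of 7 mod 9 is 4 (since 7·4 = 28 = 3·9 + 1), so t ≡ 4·8 = 32 ≡ 5 (mod 9).
    Then x = 92 + 304·5 = 1612, valid modulo lcm(304, 9) = 2736: x ≡ 1612 (mod 2736).
  Combine with x ≡ 7 (mod 13); new modulus lcm = 35568.
    Write x = 1612 + 2736·t and substitute into x ≡ 7 (mod 13): 2736·t ≡ 7 − 1612 = -1605 (mod 13).
    Reduce coefficients mod 13: 6·t ≡ 7 (mod 13).
    The inverse of 6 mod 13 is 11 (since 6·11 = 66 = 5·13 + 1), so t ≡ 11·7 = 77 ≡ 12 (mod 13).
    Then x = 1612 + 2736·12 = 34444, valid modulo lcm(2736, 13) = 35568: x ≡ 34444 (mod 35568).
  Combine with x ≡ 13 (mod 17); new modulus lcm = 604656.
    Write x = 34444 + 35568·t and substitute into x ≡ 13 (mod 17): 35568·t ≡ 13 − 34444 = -34431 (mod 17).
    Reduce coefficients mod 17: 4·t ≡ 11 (mod 17).
    The inverse of 4 mod 17 is 13 (since 4·13 = 52 = 3·17 + 1), so t ≡ 13·11 = 143 ≡ 7 (mod 17).
    Then x = 34444 + 35568·7 = 283420, valid modulo lcm(35568, 17) = 604656: x ≡ 283420 (mod 604656).
Verify against each original: 283420 mod 16 = 12, 283420 mod 19 = 16, 283420 mod 9 = 1, 283420 mod 13 = 7, 283420 mod 17 = 13.

x ≡ 283420 (mod 604656).


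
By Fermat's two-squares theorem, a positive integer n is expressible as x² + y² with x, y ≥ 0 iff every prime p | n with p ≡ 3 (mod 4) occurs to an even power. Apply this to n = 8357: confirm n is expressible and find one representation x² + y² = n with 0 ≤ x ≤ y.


Step 1: Factor n = 8357 = 61 · 137.
Step 2: Check the mod-4 condition on each prime factor: 61 ≡ 1 (mod 4), exponent 1; 137 ≡ 1 (mod 4), exponent 1.
All primes ≡ 3 (mod 4) appear to even exponent (or don't appear), so by the two-squares theorem n IS expressible as a sum of two squares.
Step 3: Build a representation. Here n = 61 · 137 is a product of primes ≡ 1 (mod 4). Each prime p ≡ 1 (mod 4) is itself a sum of two squares; find a² by testing p − a² for a perfect square:
  61: 61 − 1² = 60, 61 − 2² = 57, 61 − 3² = 52, 61 − 4² = 45, 61 − 5² = 36 = 6² ⇒ 61 = 5² + 6².
  137: 137 − 1² = 136, 137 − 2² = 133, 137 − 3² = 128, 137 − 4² = 121 = 11² ⇒ 137 = 4² + 11².
  Combine using the Brahmagupta–Fibonacci identity (a² + b²)(c² + d²) = (ac − bd)² + (ad + bc)² = (ac + bd)² + (ad − bc)²:
  61 · 137 = 8357: from (5² + 6²)(4² + 11²), take (5·4 − 6·11, 5·11 + 6·4) = (20 − 66, 55 + 24) = (-46, 79); dropping signs (only squares matter) gives (46, 79); check 46² + 79² = 2116 + 6241 = 8357 ✓.
Step 4: Order so x ≤ y and verify: 46² + 79² = 2116 + 6241 = 8357 = n. ✓

n = 8357 = 46² + 79² (one valid representation with x ≤ y).


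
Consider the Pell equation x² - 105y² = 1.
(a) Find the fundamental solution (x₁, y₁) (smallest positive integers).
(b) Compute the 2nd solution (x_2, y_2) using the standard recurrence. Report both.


Step 1: Find the fundamental solution (x₁, y₁) of x² - 105y² = 1.
  Expand √105 as a continued fraction. a₀ = ⌊√105⌋ = 10; iterate m_{k+1} = d_k·a_k − m_k, d_{k+1} = (105 − m_{k+1}²)/d_k, a_{k+1} = ⌊(a₀ + m_{k+1})/d_{k+1}⌋ (starting m₀ = 0, d₀ = 1), with convergents p_k = a_k·p_{k-1} + p_{k-2}, q_k = a_k·q_{k-1} + q_{k-2} (p₋₁ = 1, q₋₁ = 0):
  k = 0: a₀ = 10; p₀/q₀ = 10/1; p₀² − 105·q₀² = 100 − 105 = -5.
  k = 1: m = 10, d = 5, a = ⌊(10 + 10)/5⌋ = 4; p/q = (4·10 + 1)/(4·1 + 0) = 41/4; p² − 105·q² = 1681 − 1680 = 1.
  The first convergent with p² − 105·q² = 1 gives the fundamental solution (x₁, y₁) = (41, 4).
Step 2: Apply the recurrence (x_{n+1}, y_{n+1}) = (x₁x_n + 105y₁y_n, x₁y_n + y₁x_n) repeatedly.
  From (x_1, y_1) = (41, 4): x_2 = 41·41 + 105·4·4 = 3361; y_2 = 41·4 + 4·41 = 328.
Step 3: Verify x_2² - 105·y_2² = 11296321 - 11296320 = 1 (should be 1). ✓

(x_1, y_1) = (41, 4); (x_2, y_2) = (3361, 328).


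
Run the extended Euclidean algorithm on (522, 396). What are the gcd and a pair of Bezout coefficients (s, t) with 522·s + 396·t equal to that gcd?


Euclidean algorithm on (522, 396) — divide until remainder is 0:
  522 = 1 · 396 + 126
  396 = 3 · 126 + 18
  126 = 7 · 18 + 0
gcd(522, 396) = 18.
Track Bezout coefficients alongside the remainders: start with r₀ = 522 = a·1 + b·0 (s = 1, t = 0) and r₁ = 396 = a·0 + b·1 (s = 0, t = 1); each new remainder r_{k+1} = r_{k-1} − q_k·r_k inherits s_{k+1} = s_{k-1} − q_k·s_k, t_{k+1} = t_{k-1} − q_k·t_k, so r_k = a·s_k + b·t_k at every step:
  q = 1: r = 126, s = 1 − 1·0 = 1, t = 0 − 1·1 = -1  (check: 522·1 + 396·(-1) = 126)
  q = 3: r = 18, s = 0 − 3·1 = -3, t = 1 − 3·(-1) = 4  (check: 522·(-3) + 396·4 = 18)
The row with r = 18 (the gcd) gives the Bezout coefficients s = -3, t = 4.
Result: 522 · (-3) + 396 · (4) = 18.

gcd(522, 396) = 18; s = -3, t = 4 (check: 522·(-3) + 396·4 = 18).


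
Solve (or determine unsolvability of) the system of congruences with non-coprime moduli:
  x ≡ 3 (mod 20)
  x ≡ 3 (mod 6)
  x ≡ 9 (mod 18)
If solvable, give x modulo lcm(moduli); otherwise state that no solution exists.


Moduli 20, 6, 18 are not pairwise coprime, so CRT works modulo lcm(m_i) when all pairwise compatibility conditions hold.
Pairwise compatibility: gcd(m_i, m_j) must divide a_i - a_j for every pair.
Merge one congruence at a time:
  Start: x ≡ 3 (mod 20).
  Combine with x ≡ 3 (mod 6): gcd(20, 6) = 2; 3 - 3 = 0, which IS divisible by 2, so compatible.
    Write x = 3 + 20·t and substitute into x ≡ 3 (mod 6): 20·t ≡ 3 − 3 = 0 (mod 6).
    Divide the congruence (and modulus) by g = 2: 10·t ≡ 0 (mod 3).
    Reduce coefficients mod 3: 1·t ≡ 0 (mod 3).
    So t ≡ 0 (mod 3).
    Then x = 3 + 20·0 = 3, valid modulo lcm(20, 6) = 60: x ≡ 3 (mod 60).
  Combine with x ≡ 9 (mod 18): gcd(60, 18) = 6; 9 - 3 = 6, which IS divisible by 6, so compatible.
    Write x = 3 + 60·t and substitute into x ≡ 9 (mod 18): 60·t ≡ 9 − 3 = 6 (mod 18).
    Divide the congruence (and modulus) by g = 6: 10·t ≡ 1 (mod 3).
    Reduce coefficients mod 3: 1·t ≡ 1 (mod 3).
    So t ≡ 1 (mod 3).
    Then x = 3 + 60·1 = 63, valid modulo lcm(60, 18) = 180: x ≡ 63 (mod 180).
Verify: 63 mod 20 = 3, 63 mod 6 = 3, 63 mod 18 = 9.

x ≡ 63 (mod 180).


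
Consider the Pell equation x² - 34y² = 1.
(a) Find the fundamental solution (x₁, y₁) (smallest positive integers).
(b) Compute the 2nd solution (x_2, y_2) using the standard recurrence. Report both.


Step 1: Find the fundamental solution (x₁, y₁) of x² - 34y² = 1.
  Expand √34 as a continued fraction. a₀ = ⌊√34⌋ = 5; iterate m_{k+1} = d_k·a_k − m_k, d_{k+1} = (34 − m_{k+1}²)/d_k, a_{k+1} = ⌊(a₀ + m_{k+1})/d_{k+1}⌋ (starting m₀ = 0, d₀ = 1), with convergents p_k = a_k·p_{k-1} + p_{k-2}, q_k = a_k·q_{k-1} + q_{k-2} (p₋₁ = 1, q₋₁ = 0):
  k = 0: a₀ = 5; p₀/q₀ = 5/1; p₀² − 34·q₀² = 25 − 34 = -9.
  k = 1: m = 5, d = 9, a = ⌊(5 + 5)/9⌋ = 1; p/q = (1·5 + 1)/(1·1 + 0) = 6/1; p² − 34·q² = 36 − 34 = 2.
  k = 2: m = 4, d = 2, a = ⌊(5 + 4)/2⌋ = 4; p/q = (4·6 + 5)/(4·1 + 1) = 29/5; p² − 34·q² = 841 − 850 = -9.
  k = 3: m = 4, d = 9, a = ⌊(5 + 4)/9⌋ = 1; p/q = (1·29 + 6)/(1·5 + 1) = 35/6; p² − 34·q² = 1225 − 1224 = 1.
  The first convergent with p² − 34·q² = 1 gives the fundamental solution (x₁, y₁) = (35, 6).
Step 2: Apply the recurrence (x_{n+1}, y_{n+1}) = (x₁x_n + 34y₁y_n, x₁y_n + y₁x_n) repeatedly.
  From (x_1, y_1) = (35, 6): x_2 = 35·35 + 34·6·6 = 2449; y_2 = 35·6 + 6·35 = 420.
Step 3: Verify x_2² - 34·y_2² = 5997601 - 5997600 = 1 (should be 1). ✓

(x_1, y_1) = (35, 6); (x_2, y_2) = (2449, 420).
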